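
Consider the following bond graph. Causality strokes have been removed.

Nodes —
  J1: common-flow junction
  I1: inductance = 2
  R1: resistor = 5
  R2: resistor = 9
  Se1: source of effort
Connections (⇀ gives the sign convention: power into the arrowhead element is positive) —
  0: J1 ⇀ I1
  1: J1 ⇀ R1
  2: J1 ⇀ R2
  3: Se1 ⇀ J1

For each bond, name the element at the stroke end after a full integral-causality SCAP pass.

#3 →J1  (Se1 (Se) sets effort on bond)
#0 →I1  (I1 integral (f out))
#1 →J1  (common-f at J1 fixed by 0)
#2 →J1  (1-jn J1 has f-setter on 0)

#0 stroke→I1
#1 stroke→J1
#2 stroke→J1
#3 stroke→J1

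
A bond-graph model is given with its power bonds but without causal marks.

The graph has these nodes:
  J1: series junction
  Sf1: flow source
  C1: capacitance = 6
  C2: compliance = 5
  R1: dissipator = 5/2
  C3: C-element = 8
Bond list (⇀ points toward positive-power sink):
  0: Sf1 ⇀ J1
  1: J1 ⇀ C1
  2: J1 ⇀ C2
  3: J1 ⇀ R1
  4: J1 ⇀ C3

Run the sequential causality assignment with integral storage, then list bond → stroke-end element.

#0 stroke at Sf1
#1 stroke at J1
#2 stroke at J1
#3 stroke at J1
#4 stroke at J1

b0 stroke at Sf1  (source Sf1 imposes f)
b1 stroke at J1  (J1: bond 0 brought flow, rest push out)
b2 stroke at J1  (J1 flow already set via bond 0)
b3 stroke at J1  (J1: bond 0 brought flow, rest push out)
b4 stroke at J1  (1-jn J1 has f-setter on 0)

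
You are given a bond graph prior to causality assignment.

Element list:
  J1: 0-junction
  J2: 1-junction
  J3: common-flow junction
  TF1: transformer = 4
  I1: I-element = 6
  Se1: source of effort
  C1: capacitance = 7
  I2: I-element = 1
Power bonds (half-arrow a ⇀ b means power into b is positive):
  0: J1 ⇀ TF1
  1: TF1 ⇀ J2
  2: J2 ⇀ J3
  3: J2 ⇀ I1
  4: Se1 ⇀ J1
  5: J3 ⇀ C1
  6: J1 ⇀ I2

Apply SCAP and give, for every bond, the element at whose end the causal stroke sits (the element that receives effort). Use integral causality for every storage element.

b0 stroke→TF1
b1 stroke→J2
b2 stroke→J2
b3 stroke→I1
b4 stroke→J1
b5 stroke→J3
b6 stroke→I2

bond 4 stroke→J1  (source Se1 imposes e)
bond 0 stroke→TF1  (J1 effort already set via bond 4)
bond 6 stroke→I2  (J1 effort already set via bond 4)
bond 1 stroke→J2  (TF1 one-in-one-out from 0)
bond 3 stroke→I1  (I1 outputs flow p/I1)
bond 2 stroke→J2  (J2: bond 3 brought flow, rest push out)
bond 5 stroke→J3  (J3 flow already set via bond 2)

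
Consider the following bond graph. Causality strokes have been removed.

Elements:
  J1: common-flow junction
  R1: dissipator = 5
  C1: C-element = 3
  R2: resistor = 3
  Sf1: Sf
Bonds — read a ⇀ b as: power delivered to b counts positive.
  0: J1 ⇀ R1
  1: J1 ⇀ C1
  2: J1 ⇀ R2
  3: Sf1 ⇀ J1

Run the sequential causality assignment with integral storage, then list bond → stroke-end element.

#3 stroke at Sf1  (Sf1 (Sf) sets flow on bond)
#0 stroke at J1  (1-jn J1 has f-setter on 3)
#1 stroke at J1  (J1: bond 3 brought flow, rest push out)
#2 stroke at J1  (J1: bond 3 brought flow, rest push out)

b0 |J1
b1 |J1
b2 |J1
b3 |Sf1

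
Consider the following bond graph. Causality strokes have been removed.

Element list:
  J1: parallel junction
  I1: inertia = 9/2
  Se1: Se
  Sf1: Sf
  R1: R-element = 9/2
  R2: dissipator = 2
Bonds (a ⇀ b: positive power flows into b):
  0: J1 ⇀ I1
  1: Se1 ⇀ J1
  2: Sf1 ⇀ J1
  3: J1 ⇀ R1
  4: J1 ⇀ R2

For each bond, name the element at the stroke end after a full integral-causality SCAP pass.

bond 0 stroke at I1
bond 1 stroke at J1
bond 2 stroke at Sf1
bond 3 stroke at R1
bond 4 stroke at R2

b1 →J1  (Se1 fixes effort; stroke away)
b2 →Sf1  (Sf1 fixes flow; stroke at Sf1)
b0 →I1  (common-e at J1 fixed by 1)
b3 →R1  (J1: bond 1 brought effort, rest push out)
b4 →R2  (J1: bond 1 brought effort, rest push out)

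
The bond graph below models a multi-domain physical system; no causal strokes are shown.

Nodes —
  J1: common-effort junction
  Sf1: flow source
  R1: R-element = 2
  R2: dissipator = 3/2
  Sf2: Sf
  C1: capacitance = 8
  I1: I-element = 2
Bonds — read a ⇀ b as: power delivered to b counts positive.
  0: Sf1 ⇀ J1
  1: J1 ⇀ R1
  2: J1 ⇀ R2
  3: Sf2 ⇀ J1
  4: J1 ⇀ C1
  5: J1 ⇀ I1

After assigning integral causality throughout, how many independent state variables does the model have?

bond 0 stroke→Sf1  (Sf1 (Sf) sets flow on bond)
bond 3 stroke→Sf2  (Sf2 fixes flow; stroke at Sf2)
bond 4 stroke→J1  (prefer integral on C1)
bond 1 stroke→R1  (J1 effort already set via bond 4)
bond 2 stroke→R2  (J1 effort already set via bond 4)
bond 5 stroke→I1  (common-e at J1 fixed by 4)

2  (C1, I1 all integral)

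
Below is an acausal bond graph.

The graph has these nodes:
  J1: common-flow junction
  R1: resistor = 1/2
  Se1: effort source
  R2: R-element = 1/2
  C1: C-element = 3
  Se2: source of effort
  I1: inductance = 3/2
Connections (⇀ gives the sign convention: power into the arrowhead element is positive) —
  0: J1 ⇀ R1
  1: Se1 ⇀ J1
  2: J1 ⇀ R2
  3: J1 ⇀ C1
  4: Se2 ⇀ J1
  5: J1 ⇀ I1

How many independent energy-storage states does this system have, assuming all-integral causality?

β1 stroke at J1  (Se1 (Se) sets effort on bond)
β4 stroke at J1  (Se2: effort source, stroke at far end)
β3 stroke at J1  (prefer integral on C1)
β5 stroke at I1  (I1: I, integral causality)
β0 stroke at J1  (J1: bond 5 brought flow, rest push out)
β2 stroke at J1  (common-f at J1 fixed by 5)

2  (C1, I1 all integral)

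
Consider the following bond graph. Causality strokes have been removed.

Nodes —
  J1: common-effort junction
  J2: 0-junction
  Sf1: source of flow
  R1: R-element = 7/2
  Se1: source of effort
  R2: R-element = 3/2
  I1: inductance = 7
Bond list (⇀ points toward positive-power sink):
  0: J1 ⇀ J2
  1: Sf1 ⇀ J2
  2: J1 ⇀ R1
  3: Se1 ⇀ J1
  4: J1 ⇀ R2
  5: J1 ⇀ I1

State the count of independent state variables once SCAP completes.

bond 1 stroke→Sf1  (source Sf1 imposes f)
bond 3 stroke→J1  (Se1 (Se) sets effort on bond)
bond 0 stroke→J2  (J1 effort already set via bond 3)
bond 2 stroke→R1  (0-jn J1 has e-setter on 3)
bond 4 stroke→R2  (common-e at J1 fixed by 3)
bond 5 stroke→I1  (J1: bond 3 brought effort, rest push out)

1  (I1 all integral)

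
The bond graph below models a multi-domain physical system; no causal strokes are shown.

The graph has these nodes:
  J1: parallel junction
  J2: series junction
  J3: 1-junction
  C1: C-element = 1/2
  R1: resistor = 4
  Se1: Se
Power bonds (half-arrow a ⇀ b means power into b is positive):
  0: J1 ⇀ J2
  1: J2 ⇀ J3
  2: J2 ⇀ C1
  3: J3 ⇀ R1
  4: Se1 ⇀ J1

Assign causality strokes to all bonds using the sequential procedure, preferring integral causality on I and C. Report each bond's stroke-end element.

bond 4 →J1  (Se1 fixes effort; stroke away)
bond 0 →J2  (J1 effort already set via bond 4)
bond 2 →J2  (C1 outputs effort q/C1)
bond 1 →J3  (only one flow-in slot at J2)
bond 3 →R1  (only one flow-in slot at J3)

β0 |J2
β1 |J3
β2 |J2
β3 |R1
β4 |J1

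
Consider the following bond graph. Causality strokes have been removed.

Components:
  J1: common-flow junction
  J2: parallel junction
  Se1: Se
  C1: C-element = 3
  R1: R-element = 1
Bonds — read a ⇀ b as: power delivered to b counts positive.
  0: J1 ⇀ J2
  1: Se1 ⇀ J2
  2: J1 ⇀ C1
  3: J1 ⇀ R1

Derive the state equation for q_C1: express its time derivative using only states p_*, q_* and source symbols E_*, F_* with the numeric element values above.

dq_C1/dt = -E_Se1 - q_C1/3

b1 |J2  (Se1 fixes effort; stroke away)
b0 |J1  (J2: bond 1 brought effort, rest push out)
b2 |J1  (C1: C, integral causality)
b3 |R1  (closing 1-jn rule on J1)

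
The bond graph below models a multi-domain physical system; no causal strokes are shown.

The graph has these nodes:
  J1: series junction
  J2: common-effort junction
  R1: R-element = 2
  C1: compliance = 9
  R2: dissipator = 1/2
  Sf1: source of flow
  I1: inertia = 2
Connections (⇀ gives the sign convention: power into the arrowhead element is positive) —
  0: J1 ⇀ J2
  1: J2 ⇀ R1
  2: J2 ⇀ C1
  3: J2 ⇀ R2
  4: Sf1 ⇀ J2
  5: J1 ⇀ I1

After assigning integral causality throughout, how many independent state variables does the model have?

2  (C1, I1 all integral)

bond 4 |Sf1  (Sf1: flow source, stroke at near end)
bond 2 |J2  (prefer integral on C1)
bond 0 |J1  (0-jn J2 has e-setter on 2)
bond 1 |R1  (0-jn J2 has e-setter on 2)
bond 3 |R2  (J2 effort already set via bond 2)
bond 5 |I1  (J1: last free bond brings flow in)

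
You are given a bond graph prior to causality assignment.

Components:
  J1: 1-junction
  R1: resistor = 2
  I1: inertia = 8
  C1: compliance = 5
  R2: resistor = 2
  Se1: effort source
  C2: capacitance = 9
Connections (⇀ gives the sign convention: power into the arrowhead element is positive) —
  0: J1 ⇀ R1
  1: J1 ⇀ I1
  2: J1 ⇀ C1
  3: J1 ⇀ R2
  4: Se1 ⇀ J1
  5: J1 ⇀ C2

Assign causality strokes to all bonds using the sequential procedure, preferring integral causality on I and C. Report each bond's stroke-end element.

#0 stroke→J1
#1 stroke→I1
#2 stroke→J1
#3 stroke→J1
#4 stroke→J1
#5 stroke→J1

#4 stroke→J1  (Se1 fixes effort; stroke away)
#1 stroke→I1  (I1 outputs flow p/I1)
#0 stroke→J1  (1-jn J1 has f-setter on 1)
#2 stroke→J1  (1-jn J1 has f-setter on 1)
#3 stroke→J1  (J1 flow already set via bond 1)
#5 stroke→J1  (1-jn J1 has f-setter on 1)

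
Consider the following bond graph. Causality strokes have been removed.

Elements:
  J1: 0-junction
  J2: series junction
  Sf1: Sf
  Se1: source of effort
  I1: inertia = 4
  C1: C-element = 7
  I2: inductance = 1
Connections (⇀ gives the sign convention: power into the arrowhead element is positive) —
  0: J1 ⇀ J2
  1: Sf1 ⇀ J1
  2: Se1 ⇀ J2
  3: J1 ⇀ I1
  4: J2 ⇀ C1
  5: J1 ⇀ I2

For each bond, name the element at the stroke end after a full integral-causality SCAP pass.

b0 stroke at J1
b1 stroke at Sf1
b2 stroke at J2
b3 stroke at I1
b4 stroke at J2
b5 stroke at I2

bond 1 stroke→Sf1  (Sf1: flow source, stroke at near end)
bond 2 stroke→J2  (Se1 (Se) sets effort on bond)
bond 3 stroke→I1  (I1 outputs flow p/I1)
bond 4 stroke→J2  (C1: C, integral causality)
bond 0 stroke→J1  (closing 1-jn rule on J2)
bond 5 stroke→I2  (J1 effort already set via bond 0)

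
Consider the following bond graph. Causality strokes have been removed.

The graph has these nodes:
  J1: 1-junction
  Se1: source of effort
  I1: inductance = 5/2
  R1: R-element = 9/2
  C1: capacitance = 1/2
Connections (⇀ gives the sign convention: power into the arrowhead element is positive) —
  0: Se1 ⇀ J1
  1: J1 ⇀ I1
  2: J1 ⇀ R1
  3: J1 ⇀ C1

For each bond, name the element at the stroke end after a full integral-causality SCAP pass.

b0 |J1  (Se1 fixes effort; stroke away)
b1 |I1  (prefer integral on I1)
b2 |J1  (1-jn J1 has f-setter on 1)
b3 |J1  (1-jn J1 has f-setter on 1)

#0 |J1
#1 |I1
#2 |J1
#3 |J1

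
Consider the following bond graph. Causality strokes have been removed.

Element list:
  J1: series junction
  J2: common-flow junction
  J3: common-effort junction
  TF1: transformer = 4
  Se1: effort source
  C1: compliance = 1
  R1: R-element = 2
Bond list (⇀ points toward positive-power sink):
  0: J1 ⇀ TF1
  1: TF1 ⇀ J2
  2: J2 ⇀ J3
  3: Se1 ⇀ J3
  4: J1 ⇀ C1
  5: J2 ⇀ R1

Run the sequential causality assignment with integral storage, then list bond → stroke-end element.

β3 |J3  (source Se1 imposes e)
β2 |J2  (common-e at J3 fixed by 3)
β4 |J1  (C1: C, integral causality)
β0 |TF1  (J1 needs exactly one f-in)
β1 |J2  (through TF1, causality passes straight; one stroke at TF1)
β5 |R1  (closing 1-jn rule on J2)

β0 stroke at TF1
β1 stroke at J2
β2 stroke at J2
β3 stroke at J3
β4 stroke at J1
β5 stroke at R1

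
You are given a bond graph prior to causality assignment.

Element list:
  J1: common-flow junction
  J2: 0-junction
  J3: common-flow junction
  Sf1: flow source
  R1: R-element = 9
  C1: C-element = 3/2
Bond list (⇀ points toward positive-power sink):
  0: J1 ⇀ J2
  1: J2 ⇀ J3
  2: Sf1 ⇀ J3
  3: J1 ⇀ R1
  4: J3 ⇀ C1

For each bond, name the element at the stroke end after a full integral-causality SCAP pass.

#0 →J2
#1 →J3
#2 →Sf1
#3 →J1
#4 →J3

β2 stroke→Sf1  (Sf1 fixes flow; stroke at Sf1)
β1 stroke→J3  (1-jn J3 has f-setter on 2)
β4 stroke→J3  (common-f at J3 fixed by 2)
β0 stroke→J2  (closing 0-jn rule on J2)
β3 stroke→J1  (1-jn J1 has f-setter on 0)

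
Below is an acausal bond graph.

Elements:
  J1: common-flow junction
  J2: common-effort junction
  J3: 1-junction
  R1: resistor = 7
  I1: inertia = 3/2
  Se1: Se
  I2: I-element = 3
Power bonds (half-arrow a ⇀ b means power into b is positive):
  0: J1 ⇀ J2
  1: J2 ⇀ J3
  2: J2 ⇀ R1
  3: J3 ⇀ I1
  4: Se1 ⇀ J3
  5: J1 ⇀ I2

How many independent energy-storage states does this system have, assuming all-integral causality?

2  (I1, I2 all integral)

b4 stroke→J3  (Se1 (Se) sets effort on bond)
b3 stroke→I1  (I1 outputs flow p/I1)
b1 stroke→J3  (common-f at J3 fixed by 3)
b5 stroke→I2  (I2: I, integral causality)
b0 stroke→J1  (J1: bond 5 brought flow, rest push out)
b2 stroke→J2  (J2: last free bond brings effort in)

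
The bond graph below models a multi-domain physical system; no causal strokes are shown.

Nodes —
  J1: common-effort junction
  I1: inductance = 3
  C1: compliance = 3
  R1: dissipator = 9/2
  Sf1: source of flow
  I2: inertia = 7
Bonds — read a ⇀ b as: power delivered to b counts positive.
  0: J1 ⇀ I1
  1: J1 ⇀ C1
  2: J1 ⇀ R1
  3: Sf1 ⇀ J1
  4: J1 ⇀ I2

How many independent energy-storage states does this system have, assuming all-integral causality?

3  (C1, I1, I2 all integral)

bond 3 stroke→Sf1  (Sf1 fixes flow; stroke at Sf1)
bond 0 stroke→I1  (I1 outputs flow p/I1)
bond 1 stroke→J1  (C1: C, integral causality)
bond 2 stroke→R1  (J1 effort already set via bond 1)
bond 4 stroke→I2  (common-e at J1 fixed by 1)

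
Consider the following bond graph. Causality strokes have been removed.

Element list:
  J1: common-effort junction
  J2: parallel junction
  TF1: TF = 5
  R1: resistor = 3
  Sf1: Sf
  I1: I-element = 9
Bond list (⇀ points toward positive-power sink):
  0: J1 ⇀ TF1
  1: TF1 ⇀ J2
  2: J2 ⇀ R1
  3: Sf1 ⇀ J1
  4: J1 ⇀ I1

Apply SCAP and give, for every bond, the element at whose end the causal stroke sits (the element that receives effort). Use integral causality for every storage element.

b3 |Sf1  (Sf1 (Sf) sets flow on bond)
b4 |I1  (I1: I, integral causality)
b0 |J1  (J1: last free bond brings effort in)
b1 |TF1  (TF TF1: opposite of bond 0)
b2 |J2  (J2 needs exactly one e-in)

bond 0 →J1
bond 1 →TF1
bond 2 →J2
bond 3 →Sf1
bond 4 →I1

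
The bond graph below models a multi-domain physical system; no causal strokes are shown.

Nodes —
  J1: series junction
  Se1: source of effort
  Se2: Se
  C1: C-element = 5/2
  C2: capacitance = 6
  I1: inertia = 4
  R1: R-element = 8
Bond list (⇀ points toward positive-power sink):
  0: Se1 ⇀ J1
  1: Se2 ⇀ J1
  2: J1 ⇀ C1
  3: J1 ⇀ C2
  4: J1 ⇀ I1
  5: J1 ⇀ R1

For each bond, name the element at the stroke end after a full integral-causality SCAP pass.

#0 →J1  (source Se1 imposes e)
#1 →J1  (Se2 fixes effort; stroke away)
#2 →J1  (prefer integral on C1)
#3 →J1  (C2 integral (e out))
#4 →I1  (I1: I, integral causality)
#5 →J1  (1-jn J1 has f-setter on 4)

b0 →J1
b1 →J1
b2 →J1
b3 →J1
b4 →I1
b5 →J1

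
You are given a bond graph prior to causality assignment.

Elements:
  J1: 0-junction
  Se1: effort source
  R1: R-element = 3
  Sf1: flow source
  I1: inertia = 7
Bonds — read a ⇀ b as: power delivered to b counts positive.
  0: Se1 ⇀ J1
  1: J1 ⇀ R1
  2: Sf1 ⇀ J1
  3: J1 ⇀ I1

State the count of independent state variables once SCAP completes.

1  (I1 all integral)

#0 |J1  (Se1: effort source, stroke at far end)
#2 |Sf1  (source Sf1 imposes f)
#1 |R1  (0-jn J1 has e-setter on 0)
#3 |I1  (0-jn J1 has e-setter on 0)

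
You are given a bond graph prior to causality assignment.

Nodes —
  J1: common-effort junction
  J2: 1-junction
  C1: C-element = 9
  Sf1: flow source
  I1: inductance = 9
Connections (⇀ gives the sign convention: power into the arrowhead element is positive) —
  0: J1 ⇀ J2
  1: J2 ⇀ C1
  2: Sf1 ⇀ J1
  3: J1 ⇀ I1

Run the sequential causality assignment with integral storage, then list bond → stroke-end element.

b0 →J1
b1 →J2
b2 →Sf1
b3 →I1

β2 |Sf1  (source Sf1 imposes f)
β1 |J2  (prefer integral on C1)
β0 |J1  (only one flow-in slot at J2)
β3 |I1  (J1 effort already set via bond 0)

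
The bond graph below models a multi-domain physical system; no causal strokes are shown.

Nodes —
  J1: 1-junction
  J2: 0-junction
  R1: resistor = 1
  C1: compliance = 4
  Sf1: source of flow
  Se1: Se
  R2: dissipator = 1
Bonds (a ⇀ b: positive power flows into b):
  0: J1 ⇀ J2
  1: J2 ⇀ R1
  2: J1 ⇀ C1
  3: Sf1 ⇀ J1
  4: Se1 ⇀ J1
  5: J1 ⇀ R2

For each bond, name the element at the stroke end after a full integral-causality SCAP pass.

β3 |Sf1  (Sf1 (Sf) sets flow on bond)
β4 |J1  (Se1: effort source, stroke at far end)
β0 |J1  (J1: bond 3 brought flow, rest push out)
β2 |J1  (J1: bond 3 brought flow, rest push out)
β5 |J1  (1-jn J1 has f-setter on 3)
β1 |J2  (J2 needs exactly one e-in)

#0 |J1
#1 |J2
#2 |J1
#3 |Sf1
#4 |J1
#5 |J1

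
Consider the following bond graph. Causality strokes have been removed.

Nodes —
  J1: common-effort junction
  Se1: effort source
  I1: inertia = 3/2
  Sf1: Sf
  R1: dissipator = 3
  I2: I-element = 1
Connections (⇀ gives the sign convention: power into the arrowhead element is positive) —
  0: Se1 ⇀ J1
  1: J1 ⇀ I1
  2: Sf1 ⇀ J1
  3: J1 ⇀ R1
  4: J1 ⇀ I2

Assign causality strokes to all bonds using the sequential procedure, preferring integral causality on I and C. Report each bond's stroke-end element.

#0 stroke→J1
#1 stroke→I1
#2 stroke→Sf1
#3 stroke→R1
#4 stroke→I2

b0 |J1  (Se1: effort source, stroke at far end)
b2 |Sf1  (Sf1 fixes flow; stroke at Sf1)
b1 |I1  (J1 effort already set via bond 0)
b3 |R1  (0-jn J1 has e-setter on 0)
b4 |I2  (J1 effort already set via bond 0)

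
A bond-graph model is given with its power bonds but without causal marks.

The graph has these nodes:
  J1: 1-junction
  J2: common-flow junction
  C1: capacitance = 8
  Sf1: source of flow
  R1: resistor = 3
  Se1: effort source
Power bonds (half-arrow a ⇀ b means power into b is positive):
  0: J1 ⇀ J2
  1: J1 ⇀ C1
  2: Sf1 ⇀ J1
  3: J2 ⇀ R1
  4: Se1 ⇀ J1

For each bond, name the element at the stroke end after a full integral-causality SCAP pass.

b2 →Sf1  (Sf1: flow source, stroke at near end)
b4 →J1  (Se1 (Se) sets effort on bond)
b0 →J1  (common-f at J1 fixed by 2)
b1 →J1  (1-jn J1 has f-setter on 2)
b3 →J2  (J2: bond 0 brought flow, rest push out)

β0 stroke→J1
β1 stroke→J1
β2 stroke→Sf1
β3 stroke→J2
β4 stroke→J1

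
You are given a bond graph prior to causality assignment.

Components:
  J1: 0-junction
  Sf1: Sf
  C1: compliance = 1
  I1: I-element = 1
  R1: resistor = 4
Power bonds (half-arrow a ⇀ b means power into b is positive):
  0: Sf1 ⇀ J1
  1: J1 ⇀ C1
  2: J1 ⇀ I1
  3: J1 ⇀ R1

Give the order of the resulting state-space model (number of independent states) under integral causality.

2  (C1, I1 all integral)

b0 →Sf1  (Sf1 fixes flow; stroke at Sf1)
b1 →J1  (C1 outputs effort q/C1)
b2 →I1  (common-e at J1 fixed by 1)
b3 →R1  (J1: bond 1 brought effort, rest push out)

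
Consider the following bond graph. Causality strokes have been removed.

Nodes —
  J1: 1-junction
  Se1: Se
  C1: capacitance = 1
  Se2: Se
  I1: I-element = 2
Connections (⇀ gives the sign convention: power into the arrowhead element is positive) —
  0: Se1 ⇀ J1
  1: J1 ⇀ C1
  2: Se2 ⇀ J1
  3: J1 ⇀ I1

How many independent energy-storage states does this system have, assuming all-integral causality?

bond 0 |J1  (Se1 fixes effort; stroke away)
bond 2 |J1  (Se2: effort source, stroke at far end)
bond 1 |J1  (C1 outputs effort q/C1)
bond 3 |I1  (J1 needs exactly one f-in)

2  (C1, I1 all integral)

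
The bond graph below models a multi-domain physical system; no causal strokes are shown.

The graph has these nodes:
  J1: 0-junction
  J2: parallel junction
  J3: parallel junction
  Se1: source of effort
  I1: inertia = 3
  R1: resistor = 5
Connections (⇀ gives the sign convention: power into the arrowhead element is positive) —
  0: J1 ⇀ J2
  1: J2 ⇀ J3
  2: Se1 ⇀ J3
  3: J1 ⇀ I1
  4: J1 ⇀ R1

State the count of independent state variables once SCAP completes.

1  (I1 all integral)

β2 |J3  (source Se1 imposes e)
β1 |J2  (J3: bond 2 brought effort, rest push out)
β0 |J1  (common-e at J2 fixed by 1)
β3 |I1  (0-jn J1 has e-setter on 0)
β4 |R1  (0-jn J1 has e-setter on 0)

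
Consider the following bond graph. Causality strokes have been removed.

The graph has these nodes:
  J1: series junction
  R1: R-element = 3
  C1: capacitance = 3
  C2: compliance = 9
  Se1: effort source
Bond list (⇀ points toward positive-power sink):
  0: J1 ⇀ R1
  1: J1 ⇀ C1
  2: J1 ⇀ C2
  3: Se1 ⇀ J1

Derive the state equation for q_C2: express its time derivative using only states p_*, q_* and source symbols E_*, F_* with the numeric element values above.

dq_C2/dt = E_Se1/3 - q_C1/9 - q_C2/27

#3 stroke at J1  (Se1: effort source, stroke at far end)
#1 stroke at J1  (C1: C, integral causality)
#2 stroke at J1  (prefer integral on C2)
#0 stroke at R1  (closing 1-jn rule on J1)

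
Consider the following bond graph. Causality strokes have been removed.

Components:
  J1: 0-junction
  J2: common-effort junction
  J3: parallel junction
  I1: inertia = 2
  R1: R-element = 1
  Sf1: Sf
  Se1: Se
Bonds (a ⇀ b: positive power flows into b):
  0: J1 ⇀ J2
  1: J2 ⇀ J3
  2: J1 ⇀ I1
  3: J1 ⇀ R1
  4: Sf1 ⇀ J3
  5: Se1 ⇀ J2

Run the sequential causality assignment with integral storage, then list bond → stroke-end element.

β4 stroke at Sf1  (source Sf1 imposes f)
β5 stroke at J2  (source Se1 imposes e)
β0 stroke at J1  (J2: bond 5 brought effort, rest push out)
β1 stroke at J3  (0-jn J2 has e-setter on 5)
β2 stroke at I1  (common-e at J1 fixed by 0)
β3 stroke at R1  (common-e at J1 fixed by 0)

bond 0 |J1
bond 1 |J3
bond 2 |I1
bond 3 |R1
bond 4 |Sf1
bond 5 |J2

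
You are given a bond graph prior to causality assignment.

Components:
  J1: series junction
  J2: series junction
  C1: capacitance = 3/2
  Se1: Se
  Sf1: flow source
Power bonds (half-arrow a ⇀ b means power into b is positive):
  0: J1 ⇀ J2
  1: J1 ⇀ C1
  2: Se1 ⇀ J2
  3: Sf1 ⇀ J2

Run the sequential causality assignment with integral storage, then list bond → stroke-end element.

β2 stroke→J2  (Se1: effort source, stroke at far end)
β3 stroke→Sf1  (Sf1 (Sf) sets flow on bond)
β0 stroke→J2  (common-f at J2 fixed by 3)
β1 stroke→J1  (1-jn J1 has f-setter on 0)

#0 |J2
#1 |J1
#2 |J2
#3 |Sf1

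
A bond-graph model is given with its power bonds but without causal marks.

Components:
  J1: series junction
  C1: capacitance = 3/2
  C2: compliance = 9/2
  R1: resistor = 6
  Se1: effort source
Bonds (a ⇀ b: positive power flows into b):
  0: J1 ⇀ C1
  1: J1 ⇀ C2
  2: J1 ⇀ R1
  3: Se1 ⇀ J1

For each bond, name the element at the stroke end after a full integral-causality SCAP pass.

#0 |J1
#1 |J1
#2 |R1
#3 |J1

#3 →J1  (source Se1 imposes e)
#0 →J1  (C1 outputs effort q/C1)
#1 →J1  (C2 integral (e out))
#2 →R1  (J1 needs exactly one f-in)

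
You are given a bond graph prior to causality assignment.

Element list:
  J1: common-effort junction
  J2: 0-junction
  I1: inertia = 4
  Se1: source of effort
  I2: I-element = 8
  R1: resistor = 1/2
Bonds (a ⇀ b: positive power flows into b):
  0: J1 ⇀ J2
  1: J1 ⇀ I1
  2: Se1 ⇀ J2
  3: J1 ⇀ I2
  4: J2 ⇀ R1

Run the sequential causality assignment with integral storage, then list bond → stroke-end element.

β2 stroke at J2  (Se1 fixes effort; stroke away)
β0 stroke at J1  (common-e at J2 fixed by 2)
β4 stroke at R1  (J2: bond 2 brought effort, rest push out)
β1 stroke at I1  (0-jn J1 has e-setter on 0)
β3 stroke at I2  (common-e at J1 fixed by 0)

#0 stroke→J1
#1 stroke→I1
#2 stroke→J2
#3 stroke→I2
#4 stroke→R1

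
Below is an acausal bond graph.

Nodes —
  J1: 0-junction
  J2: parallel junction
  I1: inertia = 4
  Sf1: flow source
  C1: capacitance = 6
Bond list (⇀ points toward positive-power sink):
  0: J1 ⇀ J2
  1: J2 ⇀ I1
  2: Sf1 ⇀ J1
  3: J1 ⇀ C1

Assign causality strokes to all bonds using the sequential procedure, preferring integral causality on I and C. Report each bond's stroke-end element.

β0 →J2
β1 →I1
β2 →Sf1
β3 →J1

β2 stroke at Sf1  (Sf1: flow source, stroke at near end)
β1 stroke at I1  (I1 integral (f out))
β0 stroke at J2  (J2 needs exactly one e-in)
β3 stroke at J1  (closing 0-jn rule on J1)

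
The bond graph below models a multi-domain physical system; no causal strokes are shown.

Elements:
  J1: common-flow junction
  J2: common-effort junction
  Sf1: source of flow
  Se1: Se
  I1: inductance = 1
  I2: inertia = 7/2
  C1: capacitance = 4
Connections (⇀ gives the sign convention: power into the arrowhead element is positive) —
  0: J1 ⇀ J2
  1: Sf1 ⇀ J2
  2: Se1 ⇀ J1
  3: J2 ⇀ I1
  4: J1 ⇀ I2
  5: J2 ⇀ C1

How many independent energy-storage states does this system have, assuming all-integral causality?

#1 stroke→Sf1  (Sf1: flow source, stroke at near end)
#2 stroke→J1  (Se1: effort source, stroke at far end)
#3 stroke→I1  (prefer integral on I1)
#4 stroke→I2  (I2: I, integral causality)
#0 stroke→J1  (1-jn J1 has f-setter on 4)
#5 stroke→J2  (J2: last free bond brings effort in)

3  (C1, I1, I2 all integral)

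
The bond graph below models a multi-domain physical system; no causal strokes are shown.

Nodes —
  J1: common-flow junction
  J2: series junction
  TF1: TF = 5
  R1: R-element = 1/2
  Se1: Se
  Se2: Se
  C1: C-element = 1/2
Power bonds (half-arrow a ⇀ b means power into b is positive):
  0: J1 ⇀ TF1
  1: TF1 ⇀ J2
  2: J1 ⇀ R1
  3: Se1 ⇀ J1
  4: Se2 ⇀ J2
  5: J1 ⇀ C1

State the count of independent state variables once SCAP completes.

#3 |J1  (source Se1 imposes e)
#4 |J2  (Se2 (Se) sets effort on bond)
#1 |TF1  (only one flow-in slot at J2)
#0 |J1  (TF1 one-in-one-out from 1)
#5 |J1  (C1: C, integral causality)
#2 |R1  (J1 needs exactly one f-in)

1  (C1 all integral)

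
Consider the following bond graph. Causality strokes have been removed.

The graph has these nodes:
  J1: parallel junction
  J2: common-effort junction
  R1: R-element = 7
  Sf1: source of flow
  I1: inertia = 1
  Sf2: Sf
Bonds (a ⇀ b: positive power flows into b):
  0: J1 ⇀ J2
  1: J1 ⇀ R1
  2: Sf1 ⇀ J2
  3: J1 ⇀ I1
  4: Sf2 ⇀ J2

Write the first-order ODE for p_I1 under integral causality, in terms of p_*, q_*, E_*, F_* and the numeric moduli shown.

#2 →Sf1  (source Sf1 imposes f)
#4 →Sf2  (Sf2: flow source, stroke at near end)
#0 →J2  (only one effort-in slot at J2)
#3 →I1  (prefer integral on I1)
#1 →J1  (closing 0-jn rule on J1)

dp_I1/dt = 7*F_Sf1 + 7*F_Sf2 - 7*p_I1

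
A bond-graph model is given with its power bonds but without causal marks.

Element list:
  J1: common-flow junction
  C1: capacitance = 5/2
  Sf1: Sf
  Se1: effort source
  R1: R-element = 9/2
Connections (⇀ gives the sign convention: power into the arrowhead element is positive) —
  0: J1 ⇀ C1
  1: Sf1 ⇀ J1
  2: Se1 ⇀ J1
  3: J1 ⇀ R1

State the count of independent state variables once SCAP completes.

bond 1 →Sf1  (Sf1 fixes flow; stroke at Sf1)
bond 2 →J1  (Se1: effort source, stroke at far end)
bond 0 →J1  (1-jn J1 has f-setter on 1)
bond 3 →J1  (1-jn J1 has f-setter on 1)

1  (C1 all integral)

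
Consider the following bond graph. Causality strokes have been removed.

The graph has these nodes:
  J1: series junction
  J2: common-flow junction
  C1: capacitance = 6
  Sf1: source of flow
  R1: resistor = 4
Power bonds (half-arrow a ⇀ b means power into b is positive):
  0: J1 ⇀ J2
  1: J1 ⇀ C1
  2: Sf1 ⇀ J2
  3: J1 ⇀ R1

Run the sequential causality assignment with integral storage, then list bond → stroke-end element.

β0 |J2
β1 |J1
β2 |Sf1
β3 |J1

β2 stroke at Sf1  (Sf1 fixes flow; stroke at Sf1)
β0 stroke at J2  (common-f at J2 fixed by 2)
β1 stroke at J1  (J1 flow already set via bond 0)
β3 stroke at J1  (J1: bond 0 brought flow, rest push out)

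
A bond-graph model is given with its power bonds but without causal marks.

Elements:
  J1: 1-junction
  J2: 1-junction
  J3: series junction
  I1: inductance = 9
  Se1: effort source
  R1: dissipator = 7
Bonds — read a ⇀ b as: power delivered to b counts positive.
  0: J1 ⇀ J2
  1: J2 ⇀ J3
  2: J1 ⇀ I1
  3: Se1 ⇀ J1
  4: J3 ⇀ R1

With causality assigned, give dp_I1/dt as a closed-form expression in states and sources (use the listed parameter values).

bond 3 stroke→J1  (Se1: effort source, stroke at far end)
bond 2 stroke→I1  (I1 integral (f out))
bond 0 stroke→J1  (common-f at J1 fixed by 2)
bond 1 stroke→J2  (J2: bond 0 brought flow, rest push out)
bond 4 stroke→J3  (1-jn J3 has f-setter on 1)

dp_I1/dt = E_Se1 - 7*p_I1/9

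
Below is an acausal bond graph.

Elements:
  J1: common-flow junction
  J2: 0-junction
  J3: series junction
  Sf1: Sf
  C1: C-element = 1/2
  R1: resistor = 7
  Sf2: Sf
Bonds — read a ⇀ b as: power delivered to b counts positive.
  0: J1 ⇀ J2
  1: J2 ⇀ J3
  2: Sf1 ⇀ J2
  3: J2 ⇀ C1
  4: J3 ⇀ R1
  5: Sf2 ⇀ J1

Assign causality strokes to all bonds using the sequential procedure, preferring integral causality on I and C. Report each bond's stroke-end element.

b0 stroke at J1
b1 stroke at J3
b2 stroke at Sf1
b3 stroke at J2
b4 stroke at R1
b5 stroke at Sf2

β2 stroke→Sf1  (source Sf1 imposes f)
β5 stroke→Sf2  (Sf2 fixes flow; stroke at Sf2)
β0 stroke→J1  (common-f at J1 fixed by 5)
β3 stroke→J2  (C1 outputs effort q/C1)
β1 stroke→J3  (0-jn J2 has e-setter on 3)
β4 stroke→R1  (J3: last free bond brings flow in)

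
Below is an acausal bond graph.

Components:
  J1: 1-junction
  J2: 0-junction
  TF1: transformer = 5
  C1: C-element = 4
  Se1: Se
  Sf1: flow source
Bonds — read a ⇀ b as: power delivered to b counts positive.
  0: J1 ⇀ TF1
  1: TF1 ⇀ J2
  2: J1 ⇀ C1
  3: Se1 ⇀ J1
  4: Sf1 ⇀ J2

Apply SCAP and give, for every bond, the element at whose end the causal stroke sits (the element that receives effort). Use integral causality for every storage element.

β0 stroke at TF1
β1 stroke at J2
β2 stroke at J1
β3 stroke at J1
β4 stroke at Sf1

bond 3 stroke at J1  (source Se1 imposes e)
bond 4 stroke at Sf1  (Sf1: flow source, stroke at near end)
bond 1 stroke at J2  (closing 0-jn rule on J2)
bond 0 stroke at TF1  (TF TF1: opposite of bond 1)
bond 2 stroke at J1  (J1 flow already set via bond 0)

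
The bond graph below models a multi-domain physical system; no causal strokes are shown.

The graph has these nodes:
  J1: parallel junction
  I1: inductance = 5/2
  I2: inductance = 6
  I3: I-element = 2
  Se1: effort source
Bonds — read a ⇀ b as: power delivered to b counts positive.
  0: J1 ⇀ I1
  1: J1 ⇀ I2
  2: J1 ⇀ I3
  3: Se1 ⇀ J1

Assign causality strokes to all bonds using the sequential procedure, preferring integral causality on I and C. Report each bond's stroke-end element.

bond 0 stroke→I1
bond 1 stroke→I2
bond 2 stroke→I3
bond 3 stroke→J1

bond 3 →J1  (Se1 (Se) sets effort on bond)
bond 0 →I1  (J1: bond 3 brought effort, rest push out)
bond 1 →I2  (common-e at J1 fixed by 3)
bond 2 →I3  (J1 effort already set via bond 3)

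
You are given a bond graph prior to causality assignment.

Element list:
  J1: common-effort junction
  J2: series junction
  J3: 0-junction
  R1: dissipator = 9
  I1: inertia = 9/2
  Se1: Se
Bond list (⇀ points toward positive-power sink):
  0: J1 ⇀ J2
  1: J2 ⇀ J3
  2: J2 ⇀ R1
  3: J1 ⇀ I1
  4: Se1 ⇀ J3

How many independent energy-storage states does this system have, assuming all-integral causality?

β4 →J3  (Se1 (Se) sets effort on bond)
β1 →J2  (common-e at J3 fixed by 4)
β3 →I1  (I1: I, integral causality)
β0 →J1  (closing 0-jn rule on J1)
β2 →J2  (J2: bond 0 brought flow, rest push out)

1  (I1 all integral)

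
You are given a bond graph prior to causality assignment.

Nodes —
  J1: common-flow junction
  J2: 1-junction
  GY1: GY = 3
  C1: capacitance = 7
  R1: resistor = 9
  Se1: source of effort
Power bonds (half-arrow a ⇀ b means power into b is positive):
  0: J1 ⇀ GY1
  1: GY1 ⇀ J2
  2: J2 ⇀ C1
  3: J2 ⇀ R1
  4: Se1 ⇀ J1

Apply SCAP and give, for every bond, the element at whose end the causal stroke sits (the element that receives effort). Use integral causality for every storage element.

bond 0 →GY1
bond 1 →GY1
bond 2 →J2
bond 3 →J2
bond 4 →J1

#4 stroke→J1  (Se1 fixes effort; stroke away)
#0 stroke→GY1  (J1: last free bond brings flow in)
#1 stroke→GY1  (through GY1, causality inverts; strokes same side of GY1)
#2 stroke→J2  (J2: bond 1 brought flow, rest push out)
#3 stroke→J2  (J2: bond 1 brought flow, rest push out)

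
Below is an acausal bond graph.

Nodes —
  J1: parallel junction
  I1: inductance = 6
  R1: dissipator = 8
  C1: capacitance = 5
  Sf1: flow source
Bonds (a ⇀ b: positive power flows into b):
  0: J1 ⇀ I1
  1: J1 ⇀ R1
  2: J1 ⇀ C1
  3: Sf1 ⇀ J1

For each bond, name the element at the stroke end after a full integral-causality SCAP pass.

b3 stroke→Sf1  (source Sf1 imposes f)
b0 stroke→I1  (I1 outputs flow p/I1)
b2 stroke→J1  (C1 outputs effort q/C1)
b1 stroke→R1  (J1: bond 2 brought effort, rest push out)

b0 stroke at I1
b1 stroke at R1
b2 stroke at J1
b3 stroke at Sf1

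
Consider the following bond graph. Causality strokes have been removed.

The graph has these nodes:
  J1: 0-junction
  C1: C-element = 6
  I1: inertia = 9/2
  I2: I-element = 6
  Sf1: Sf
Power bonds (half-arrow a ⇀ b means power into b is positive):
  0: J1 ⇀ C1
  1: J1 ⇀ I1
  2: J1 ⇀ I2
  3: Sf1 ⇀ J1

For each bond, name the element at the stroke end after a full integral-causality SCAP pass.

β3 |Sf1  (Sf1: flow source, stroke at near end)
β0 |J1  (C1 integral (e out))
β1 |I1  (J1: bond 0 brought effort, rest push out)
β2 |I2  (0-jn J1 has e-setter on 0)

b0 →J1
b1 →I1
b2 →I2
b3 →Sf1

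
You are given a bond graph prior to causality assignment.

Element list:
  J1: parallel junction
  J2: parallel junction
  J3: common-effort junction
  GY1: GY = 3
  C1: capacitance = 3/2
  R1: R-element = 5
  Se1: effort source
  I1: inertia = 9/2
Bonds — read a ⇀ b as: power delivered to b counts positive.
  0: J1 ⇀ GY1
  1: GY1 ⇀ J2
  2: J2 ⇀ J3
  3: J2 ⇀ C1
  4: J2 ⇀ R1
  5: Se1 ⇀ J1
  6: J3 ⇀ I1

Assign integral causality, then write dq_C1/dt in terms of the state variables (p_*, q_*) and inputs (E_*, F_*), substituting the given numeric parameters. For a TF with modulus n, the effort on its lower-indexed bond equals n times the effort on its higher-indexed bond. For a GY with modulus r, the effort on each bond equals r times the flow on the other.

β5 stroke at J1  (source Se1 imposes e)
β0 stroke at GY1  (0-jn J1 has e-setter on 5)
β1 stroke at GY1  (through GY1, causality inverts; strokes same side of GY1)
β3 stroke at J2  (C1: C, integral causality)
β2 stroke at J3  (common-e at J2 fixed by 3)
β4 stroke at R1  (common-e at J2 fixed by 3)
β6 stroke at I1  (common-e at J3 fixed by 2)

dq_C1/dt = E_Se1/3 - 2*p_I1/9 - 2*q_C1/15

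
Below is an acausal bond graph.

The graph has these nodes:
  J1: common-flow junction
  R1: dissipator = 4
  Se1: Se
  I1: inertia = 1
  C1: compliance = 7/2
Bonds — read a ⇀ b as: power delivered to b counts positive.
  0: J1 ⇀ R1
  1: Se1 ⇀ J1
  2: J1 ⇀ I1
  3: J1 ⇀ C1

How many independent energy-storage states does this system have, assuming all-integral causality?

2  (C1, I1 all integral)

bond 1 stroke at J1  (Se1: effort source, stroke at far end)
bond 2 stroke at I1  (prefer integral on I1)
bond 0 stroke at J1  (common-f at J1 fixed by 2)
bond 3 stroke at J1  (common-f at J1 fixed by 2)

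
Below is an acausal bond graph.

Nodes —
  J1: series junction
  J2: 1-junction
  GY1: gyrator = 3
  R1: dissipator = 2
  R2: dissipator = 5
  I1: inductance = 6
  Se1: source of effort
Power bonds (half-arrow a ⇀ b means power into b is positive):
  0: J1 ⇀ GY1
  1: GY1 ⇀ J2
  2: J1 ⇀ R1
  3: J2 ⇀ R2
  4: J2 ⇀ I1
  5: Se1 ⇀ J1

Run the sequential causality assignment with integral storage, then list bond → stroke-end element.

bond 5 |J1  (Se1 fixes effort; stroke away)
bond 4 |I1  (I1: I, integral causality)
bond 1 |J2  (1-jn J2 has f-setter on 4)
bond 3 |J2  (J2 flow already set via bond 4)
bond 0 |J1  (GY1: gyrator matches bond 1)
bond 2 |R1  (J1 needs exactly one f-in)

β0 stroke at J1
β1 stroke at J2
β2 stroke at R1
β3 stroke at J2
β4 stroke at I1
β5 stroke at J1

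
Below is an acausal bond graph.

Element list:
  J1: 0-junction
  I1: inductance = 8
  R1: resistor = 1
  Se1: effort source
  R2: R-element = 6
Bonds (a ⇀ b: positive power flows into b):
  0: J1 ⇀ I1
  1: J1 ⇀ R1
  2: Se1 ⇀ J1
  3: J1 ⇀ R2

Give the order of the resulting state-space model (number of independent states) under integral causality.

1  (I1 all integral)

b2 |J1  (Se1 fixes effort; stroke away)
b0 |I1  (common-e at J1 fixed by 2)
b1 |R1  (common-e at J1 fixed by 2)
b3 |R2  (J1 effort already set via bond 2)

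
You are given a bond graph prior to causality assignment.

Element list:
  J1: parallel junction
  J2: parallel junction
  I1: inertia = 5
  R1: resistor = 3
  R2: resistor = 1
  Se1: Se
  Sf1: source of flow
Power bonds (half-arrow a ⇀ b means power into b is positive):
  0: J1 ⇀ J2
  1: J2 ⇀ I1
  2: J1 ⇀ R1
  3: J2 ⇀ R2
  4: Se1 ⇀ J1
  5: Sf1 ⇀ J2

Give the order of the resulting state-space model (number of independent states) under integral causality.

1  (I1 all integral)

#4 →J1  (Se1 fixes effort; stroke away)
#5 →Sf1  (Sf1 (Sf) sets flow on bond)
#0 →J2  (0-jn J1 has e-setter on 4)
#2 →R1  (J1: bond 4 brought effort, rest push out)
#1 →I1  (0-jn J2 has e-setter on 0)
#3 →R2  (0-jn J2 has e-setter on 0)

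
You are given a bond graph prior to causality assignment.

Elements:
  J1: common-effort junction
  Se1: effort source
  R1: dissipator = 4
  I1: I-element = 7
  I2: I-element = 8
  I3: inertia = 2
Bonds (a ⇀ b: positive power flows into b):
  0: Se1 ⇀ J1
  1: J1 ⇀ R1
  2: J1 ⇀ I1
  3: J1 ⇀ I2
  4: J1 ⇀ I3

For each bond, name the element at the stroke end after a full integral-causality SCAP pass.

β0 stroke at J1  (source Se1 imposes e)
β1 stroke at R1  (J1 effort already set via bond 0)
β2 stroke at I1  (common-e at J1 fixed by 0)
β3 stroke at I2  (0-jn J1 has e-setter on 0)
β4 stroke at I3  (0-jn J1 has e-setter on 0)

b0 stroke→J1
b1 stroke→R1
b2 stroke→I1
b3 stroke→I2
b4 stroke→I3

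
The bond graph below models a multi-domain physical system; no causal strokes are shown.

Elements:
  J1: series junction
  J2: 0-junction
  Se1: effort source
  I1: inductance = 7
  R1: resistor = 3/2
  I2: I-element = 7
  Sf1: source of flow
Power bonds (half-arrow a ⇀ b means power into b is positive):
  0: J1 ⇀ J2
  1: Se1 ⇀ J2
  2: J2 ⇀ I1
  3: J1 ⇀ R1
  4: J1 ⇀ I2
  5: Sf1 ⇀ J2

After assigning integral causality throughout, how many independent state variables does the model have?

β1 stroke at J2  (Se1 fixes effort; stroke away)
β5 stroke at Sf1  (source Sf1 imposes f)
β0 stroke at J1  (J2 effort already set via bond 1)
β2 stroke at I1  (common-e at J2 fixed by 1)
β4 stroke at I2  (I2: I, integral causality)
β3 stroke at J1  (1-jn J1 has f-setter on 4)

2  (I1, I2 all integral)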